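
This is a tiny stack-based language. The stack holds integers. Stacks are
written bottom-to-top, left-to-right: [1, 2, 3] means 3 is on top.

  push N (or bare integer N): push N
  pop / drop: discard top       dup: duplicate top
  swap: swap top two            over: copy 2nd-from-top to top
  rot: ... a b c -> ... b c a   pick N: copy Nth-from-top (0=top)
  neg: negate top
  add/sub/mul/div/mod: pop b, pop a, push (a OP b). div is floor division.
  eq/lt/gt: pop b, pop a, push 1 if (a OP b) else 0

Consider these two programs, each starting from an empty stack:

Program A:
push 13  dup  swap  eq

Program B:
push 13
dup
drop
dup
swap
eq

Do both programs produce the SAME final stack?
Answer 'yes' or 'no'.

Answer: yes

Derivation:
Program A trace:
  After 'push 13': [13]
  After 'dup': [13, 13]
  After 'swap': [13, 13]
  After 'eq': [1]
Program A final stack: [1]

Program B trace:
  After 'push 13': [13]
  After 'dup': [13, 13]
  After 'drop': [13]
  After 'dup': [13, 13]
  After 'swap': [13, 13]
  After 'eq': [1]
Program B final stack: [1]
Same: yes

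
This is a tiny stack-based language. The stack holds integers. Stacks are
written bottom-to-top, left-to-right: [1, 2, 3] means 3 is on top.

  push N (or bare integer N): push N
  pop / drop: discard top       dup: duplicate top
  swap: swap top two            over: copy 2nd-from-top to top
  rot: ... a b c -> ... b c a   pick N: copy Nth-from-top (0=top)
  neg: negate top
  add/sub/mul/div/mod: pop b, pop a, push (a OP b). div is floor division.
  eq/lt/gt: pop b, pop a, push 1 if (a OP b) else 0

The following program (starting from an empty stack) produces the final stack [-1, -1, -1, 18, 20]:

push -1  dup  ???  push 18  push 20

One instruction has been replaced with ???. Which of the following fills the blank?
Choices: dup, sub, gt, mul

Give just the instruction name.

Stack before ???: [-1, -1]
Stack after ???:  [-1, -1, -1]
Checking each choice:
  dup: MATCH
  sub: produces [0, 18, 20]
  gt: produces [0, 18, 20]
  mul: produces [1, 18, 20]


Answer: dup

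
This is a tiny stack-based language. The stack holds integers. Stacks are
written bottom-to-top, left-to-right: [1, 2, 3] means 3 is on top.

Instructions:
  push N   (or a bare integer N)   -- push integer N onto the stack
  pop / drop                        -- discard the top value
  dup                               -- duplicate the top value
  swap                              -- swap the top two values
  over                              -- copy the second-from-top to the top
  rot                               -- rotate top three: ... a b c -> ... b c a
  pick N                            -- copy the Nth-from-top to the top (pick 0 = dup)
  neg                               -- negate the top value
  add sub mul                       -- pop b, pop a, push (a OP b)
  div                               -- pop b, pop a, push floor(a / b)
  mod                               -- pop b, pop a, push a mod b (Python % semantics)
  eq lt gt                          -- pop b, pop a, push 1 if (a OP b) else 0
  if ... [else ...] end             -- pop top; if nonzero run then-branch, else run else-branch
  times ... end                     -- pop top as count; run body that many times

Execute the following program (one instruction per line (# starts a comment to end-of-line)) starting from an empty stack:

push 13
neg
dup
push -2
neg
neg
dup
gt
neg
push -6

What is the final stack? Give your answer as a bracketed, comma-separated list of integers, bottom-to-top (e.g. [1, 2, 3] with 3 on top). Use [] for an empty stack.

After 'push 13': [13]
After 'neg': [-13]
After 'dup': [-13, -13]
After 'push -2': [-13, -13, -2]
After 'neg': [-13, -13, 2]
After 'neg': [-13, -13, -2]
After 'dup': [-13, -13, -2, -2]
After 'gt': [-13, -13, 0]
After 'neg': [-13, -13, 0]
After 'push -6': [-13, -13, 0, -6]

Answer: [-13, -13, 0, -6]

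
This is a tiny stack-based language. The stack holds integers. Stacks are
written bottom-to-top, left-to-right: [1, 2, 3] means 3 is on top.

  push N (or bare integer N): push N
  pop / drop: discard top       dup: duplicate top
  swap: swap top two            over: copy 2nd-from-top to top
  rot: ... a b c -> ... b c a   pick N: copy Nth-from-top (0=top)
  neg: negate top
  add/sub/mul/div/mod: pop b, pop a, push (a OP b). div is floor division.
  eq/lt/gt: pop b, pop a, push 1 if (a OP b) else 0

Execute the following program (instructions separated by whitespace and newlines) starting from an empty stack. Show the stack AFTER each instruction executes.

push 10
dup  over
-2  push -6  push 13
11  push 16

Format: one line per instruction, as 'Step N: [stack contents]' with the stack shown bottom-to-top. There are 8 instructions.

Step 1: [10]
Step 2: [10, 10]
Step 3: [10, 10, 10]
Step 4: [10, 10, 10, -2]
Step 5: [10, 10, 10, -2, -6]
Step 6: [10, 10, 10, -2, -6, 13]
Step 7: [10, 10, 10, -2, -6, 13, 11]
Step 8: [10, 10, 10, -2, -6, 13, 11, 16]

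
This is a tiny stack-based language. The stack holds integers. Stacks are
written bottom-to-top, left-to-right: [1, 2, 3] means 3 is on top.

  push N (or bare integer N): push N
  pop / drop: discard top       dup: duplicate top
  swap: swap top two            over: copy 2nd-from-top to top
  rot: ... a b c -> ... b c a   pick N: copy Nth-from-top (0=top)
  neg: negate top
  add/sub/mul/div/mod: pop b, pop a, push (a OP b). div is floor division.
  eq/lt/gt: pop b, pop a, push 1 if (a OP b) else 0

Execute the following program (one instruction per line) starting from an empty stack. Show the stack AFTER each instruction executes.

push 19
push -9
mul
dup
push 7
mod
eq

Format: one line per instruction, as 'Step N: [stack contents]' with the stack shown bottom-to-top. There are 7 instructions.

Step 1: [19]
Step 2: [19, -9]
Step 3: [-171]
Step 4: [-171, -171]
Step 5: [-171, -171, 7]
Step 6: [-171, 4]
Step 7: [0]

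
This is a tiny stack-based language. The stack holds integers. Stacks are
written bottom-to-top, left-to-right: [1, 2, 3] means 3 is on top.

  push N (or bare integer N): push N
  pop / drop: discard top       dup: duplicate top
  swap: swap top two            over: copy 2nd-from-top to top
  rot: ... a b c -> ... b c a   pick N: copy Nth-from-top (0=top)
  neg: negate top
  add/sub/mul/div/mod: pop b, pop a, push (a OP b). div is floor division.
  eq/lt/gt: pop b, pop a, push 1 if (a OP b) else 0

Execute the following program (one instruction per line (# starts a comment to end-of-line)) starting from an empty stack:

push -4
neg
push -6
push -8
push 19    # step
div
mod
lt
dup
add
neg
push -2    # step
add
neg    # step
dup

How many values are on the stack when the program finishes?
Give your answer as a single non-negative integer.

Answer: 2

Derivation:
After 'push -4': stack = [-4] (depth 1)
After 'neg': stack = [4] (depth 1)
After 'push -6': stack = [4, -6] (depth 2)
After 'push -8': stack = [4, -6, -8] (depth 3)
After 'push 19': stack = [4, -6, -8, 19] (depth 4)
After 'div': stack = [4, -6, -1] (depth 3)
After 'mod': stack = [4, 0] (depth 2)
After 'lt': stack = [0] (depth 1)
After 'dup': stack = [0, 0] (depth 2)
After 'add': stack = [0] (depth 1)
After 'neg': stack = [0] (depth 1)
After 'push -2': stack = [0, -2] (depth 2)
After 'add': stack = [-2] (depth 1)
After 'neg': stack = [2] (depth 1)
After 'dup': stack = [2, 2] (depth 2)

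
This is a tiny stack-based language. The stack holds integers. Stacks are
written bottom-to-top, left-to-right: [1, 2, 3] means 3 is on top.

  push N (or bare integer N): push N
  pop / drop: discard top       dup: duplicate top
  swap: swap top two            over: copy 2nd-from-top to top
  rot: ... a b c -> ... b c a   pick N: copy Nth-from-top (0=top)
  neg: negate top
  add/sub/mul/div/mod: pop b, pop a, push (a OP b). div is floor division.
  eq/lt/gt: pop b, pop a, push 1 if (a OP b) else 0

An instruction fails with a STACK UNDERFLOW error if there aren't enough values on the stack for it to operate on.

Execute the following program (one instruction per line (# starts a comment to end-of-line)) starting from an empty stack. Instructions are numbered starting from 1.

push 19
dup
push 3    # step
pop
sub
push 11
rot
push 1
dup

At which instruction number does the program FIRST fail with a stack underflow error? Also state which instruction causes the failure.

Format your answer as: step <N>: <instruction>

Answer: step 7: rot

Derivation:
Step 1 ('push 19'): stack = [19], depth = 1
Step 2 ('dup'): stack = [19, 19], depth = 2
Step 3 ('push 3'): stack = [19, 19, 3], depth = 3
Step 4 ('pop'): stack = [19, 19], depth = 2
Step 5 ('sub'): stack = [0], depth = 1
Step 6 ('push 11'): stack = [0, 11], depth = 2
Step 7 ('rot'): needs 3 value(s) but depth is 2 — STACK UNDERFLOW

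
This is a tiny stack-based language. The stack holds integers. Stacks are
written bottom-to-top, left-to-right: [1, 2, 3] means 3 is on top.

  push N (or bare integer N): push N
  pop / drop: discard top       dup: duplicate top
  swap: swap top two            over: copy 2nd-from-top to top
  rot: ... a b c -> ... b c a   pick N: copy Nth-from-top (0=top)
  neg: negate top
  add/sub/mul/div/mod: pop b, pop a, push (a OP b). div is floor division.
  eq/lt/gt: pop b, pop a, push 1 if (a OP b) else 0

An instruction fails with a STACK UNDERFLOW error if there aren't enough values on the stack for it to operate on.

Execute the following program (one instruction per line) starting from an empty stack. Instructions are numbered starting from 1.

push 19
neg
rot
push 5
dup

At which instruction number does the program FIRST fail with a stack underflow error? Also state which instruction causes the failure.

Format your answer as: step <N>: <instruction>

Step 1 ('push 19'): stack = [19], depth = 1
Step 2 ('neg'): stack = [-19], depth = 1
Step 3 ('rot'): needs 3 value(s) but depth is 1 — STACK UNDERFLOW

Answer: step 3: rot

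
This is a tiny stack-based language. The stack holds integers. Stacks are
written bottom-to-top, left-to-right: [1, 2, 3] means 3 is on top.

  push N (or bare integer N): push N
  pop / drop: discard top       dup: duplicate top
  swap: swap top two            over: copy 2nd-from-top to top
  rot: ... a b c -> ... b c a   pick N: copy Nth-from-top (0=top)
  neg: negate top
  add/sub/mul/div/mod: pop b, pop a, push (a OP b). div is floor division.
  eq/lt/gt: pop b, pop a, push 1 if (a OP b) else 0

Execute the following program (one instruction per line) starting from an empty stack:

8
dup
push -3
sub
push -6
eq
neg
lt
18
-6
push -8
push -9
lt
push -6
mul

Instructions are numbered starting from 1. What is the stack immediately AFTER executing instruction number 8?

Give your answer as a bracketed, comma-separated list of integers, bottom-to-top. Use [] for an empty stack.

Step 1 ('8'): [8]
Step 2 ('dup'): [8, 8]
Step 3 ('push -3'): [8, 8, -3]
Step 4 ('sub'): [8, 11]
Step 5 ('push -6'): [8, 11, -6]
Step 6 ('eq'): [8, 0]
Step 7 ('neg'): [8, 0]
Step 8 ('lt'): [0]

Answer: [0]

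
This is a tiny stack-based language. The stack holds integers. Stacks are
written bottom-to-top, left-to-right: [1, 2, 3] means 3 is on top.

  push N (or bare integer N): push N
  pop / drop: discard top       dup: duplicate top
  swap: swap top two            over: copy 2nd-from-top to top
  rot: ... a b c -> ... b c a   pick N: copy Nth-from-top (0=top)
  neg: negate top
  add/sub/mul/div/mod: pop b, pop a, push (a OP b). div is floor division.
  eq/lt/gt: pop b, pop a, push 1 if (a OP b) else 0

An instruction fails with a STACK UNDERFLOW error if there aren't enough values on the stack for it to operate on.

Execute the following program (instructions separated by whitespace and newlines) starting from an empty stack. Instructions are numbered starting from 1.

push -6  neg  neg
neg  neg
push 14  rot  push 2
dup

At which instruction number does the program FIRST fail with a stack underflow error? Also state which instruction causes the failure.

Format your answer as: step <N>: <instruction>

Step 1 ('push -6'): stack = [-6], depth = 1
Step 2 ('neg'): stack = [6], depth = 1
Step 3 ('neg'): stack = [-6], depth = 1
Step 4 ('neg'): stack = [6], depth = 1
Step 5 ('neg'): stack = [-6], depth = 1
Step 6 ('push 14'): stack = [-6, 14], depth = 2
Step 7 ('rot'): needs 3 value(s) but depth is 2 — STACK UNDERFLOW

Answer: step 7: rot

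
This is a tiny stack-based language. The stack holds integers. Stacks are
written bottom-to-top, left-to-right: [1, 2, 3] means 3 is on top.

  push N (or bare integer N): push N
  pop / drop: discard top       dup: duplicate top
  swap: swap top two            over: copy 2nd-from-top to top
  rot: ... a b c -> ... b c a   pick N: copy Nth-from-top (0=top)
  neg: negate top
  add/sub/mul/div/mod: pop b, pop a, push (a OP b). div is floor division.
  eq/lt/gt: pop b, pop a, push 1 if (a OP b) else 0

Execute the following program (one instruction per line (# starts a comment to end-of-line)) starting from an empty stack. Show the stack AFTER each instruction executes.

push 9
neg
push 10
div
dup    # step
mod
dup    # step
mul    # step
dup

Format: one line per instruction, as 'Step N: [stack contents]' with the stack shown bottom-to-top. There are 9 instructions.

Step 1: [9]
Step 2: [-9]
Step 3: [-9, 10]
Step 4: [-1]
Step 5: [-1, -1]
Step 6: [0]
Step 7: [0, 0]
Step 8: [0]
Step 9: [0, 0]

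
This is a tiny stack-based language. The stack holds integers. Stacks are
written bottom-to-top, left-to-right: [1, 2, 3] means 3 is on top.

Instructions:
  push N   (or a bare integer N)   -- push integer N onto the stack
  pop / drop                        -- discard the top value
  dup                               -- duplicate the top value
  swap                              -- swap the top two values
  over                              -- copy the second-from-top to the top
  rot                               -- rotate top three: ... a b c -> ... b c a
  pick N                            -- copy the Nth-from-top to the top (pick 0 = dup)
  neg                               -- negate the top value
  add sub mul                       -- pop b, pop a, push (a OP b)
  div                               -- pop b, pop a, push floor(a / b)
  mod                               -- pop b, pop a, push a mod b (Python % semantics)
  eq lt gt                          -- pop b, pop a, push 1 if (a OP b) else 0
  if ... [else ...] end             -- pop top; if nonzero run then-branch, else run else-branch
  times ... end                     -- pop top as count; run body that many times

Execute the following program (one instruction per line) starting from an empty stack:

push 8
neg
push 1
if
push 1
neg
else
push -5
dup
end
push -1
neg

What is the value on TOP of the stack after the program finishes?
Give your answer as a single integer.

Answer: 1

Derivation:
After 'push 8': [8]
After 'neg': [-8]
After 'push 1': [-8, 1]
After 'if': [-8]
After 'push 1': [-8, 1]
After 'neg': [-8, -1]
After 'push -1': [-8, -1, -1]
After 'neg': [-8, -1, 1]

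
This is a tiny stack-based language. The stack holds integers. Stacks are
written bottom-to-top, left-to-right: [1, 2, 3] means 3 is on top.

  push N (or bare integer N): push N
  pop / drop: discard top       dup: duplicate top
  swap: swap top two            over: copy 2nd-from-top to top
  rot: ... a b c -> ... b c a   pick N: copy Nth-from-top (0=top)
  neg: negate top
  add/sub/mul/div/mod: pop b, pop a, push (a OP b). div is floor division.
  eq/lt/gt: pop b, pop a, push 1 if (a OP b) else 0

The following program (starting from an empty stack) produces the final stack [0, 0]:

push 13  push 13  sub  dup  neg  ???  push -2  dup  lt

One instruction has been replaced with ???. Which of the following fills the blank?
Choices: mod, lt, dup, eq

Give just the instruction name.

Stack before ???: [0, 0]
Stack after ???:  [0]
Checking each choice:
  mod: modulo by zero
  lt: MATCH
  dup: produces [0, 0, 0, 0]
  eq: produces [1, 0]


Answer: lt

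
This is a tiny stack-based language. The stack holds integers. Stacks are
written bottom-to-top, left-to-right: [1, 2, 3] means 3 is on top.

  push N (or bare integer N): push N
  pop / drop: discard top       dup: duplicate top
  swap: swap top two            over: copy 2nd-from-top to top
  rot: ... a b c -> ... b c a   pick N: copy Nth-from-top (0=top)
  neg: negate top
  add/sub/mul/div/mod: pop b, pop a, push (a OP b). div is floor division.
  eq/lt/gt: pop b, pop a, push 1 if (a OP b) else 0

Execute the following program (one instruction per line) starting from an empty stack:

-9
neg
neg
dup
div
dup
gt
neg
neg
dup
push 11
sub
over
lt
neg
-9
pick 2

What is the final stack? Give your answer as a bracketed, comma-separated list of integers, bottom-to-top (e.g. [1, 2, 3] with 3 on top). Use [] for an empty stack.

After 'push -9': [-9]
After 'neg': [9]
After 'neg': [-9]
After 'dup': [-9, -9]
After 'div': [1]
After 'dup': [1, 1]
After 'gt': [0]
After 'neg': [0]
After 'neg': [0]
After 'dup': [0, 0]
After 'push 11': [0, 0, 11]
After 'sub': [0, -11]
After 'over': [0, -11, 0]
After 'lt': [0, 1]
After 'neg': [0, -1]
After 'push -9': [0, -1, -9]
After 'pick 2': [0, -1, -9, 0]

Answer: [0, -1, -9, 0]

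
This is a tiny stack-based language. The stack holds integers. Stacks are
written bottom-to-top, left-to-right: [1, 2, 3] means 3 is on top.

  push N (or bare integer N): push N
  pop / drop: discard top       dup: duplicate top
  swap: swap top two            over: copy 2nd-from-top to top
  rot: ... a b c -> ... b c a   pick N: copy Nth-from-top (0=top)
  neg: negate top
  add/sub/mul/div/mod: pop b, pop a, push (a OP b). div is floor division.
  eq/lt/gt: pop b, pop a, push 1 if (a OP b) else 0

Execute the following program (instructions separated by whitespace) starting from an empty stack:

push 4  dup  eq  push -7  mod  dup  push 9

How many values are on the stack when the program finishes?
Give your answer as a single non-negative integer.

After 'push 4': stack = [4] (depth 1)
After 'dup': stack = [4, 4] (depth 2)
After 'eq': stack = [1] (depth 1)
After 'push -7': stack = [1, -7] (depth 2)
After 'mod': stack = [-6] (depth 1)
After 'dup': stack = [-6, -6] (depth 2)
After 'push 9': stack = [-6, -6, 9] (depth 3)

Answer: 3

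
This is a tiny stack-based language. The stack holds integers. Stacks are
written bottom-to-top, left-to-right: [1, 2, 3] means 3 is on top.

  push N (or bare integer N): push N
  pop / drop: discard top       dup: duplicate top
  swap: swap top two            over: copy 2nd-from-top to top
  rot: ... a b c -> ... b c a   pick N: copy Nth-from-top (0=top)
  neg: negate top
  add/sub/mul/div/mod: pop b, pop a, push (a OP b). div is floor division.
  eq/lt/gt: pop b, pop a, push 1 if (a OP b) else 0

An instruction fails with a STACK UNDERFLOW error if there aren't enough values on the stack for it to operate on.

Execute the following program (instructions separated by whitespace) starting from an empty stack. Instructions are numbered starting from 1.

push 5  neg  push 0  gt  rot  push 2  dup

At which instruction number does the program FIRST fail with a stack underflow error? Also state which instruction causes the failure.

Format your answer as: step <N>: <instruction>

Step 1 ('push 5'): stack = [5], depth = 1
Step 2 ('neg'): stack = [-5], depth = 1
Step 3 ('push 0'): stack = [-5, 0], depth = 2
Step 4 ('gt'): stack = [0], depth = 1
Step 5 ('rot'): needs 3 value(s) but depth is 1 — STACK UNDERFLOW

Answer: step 5: rot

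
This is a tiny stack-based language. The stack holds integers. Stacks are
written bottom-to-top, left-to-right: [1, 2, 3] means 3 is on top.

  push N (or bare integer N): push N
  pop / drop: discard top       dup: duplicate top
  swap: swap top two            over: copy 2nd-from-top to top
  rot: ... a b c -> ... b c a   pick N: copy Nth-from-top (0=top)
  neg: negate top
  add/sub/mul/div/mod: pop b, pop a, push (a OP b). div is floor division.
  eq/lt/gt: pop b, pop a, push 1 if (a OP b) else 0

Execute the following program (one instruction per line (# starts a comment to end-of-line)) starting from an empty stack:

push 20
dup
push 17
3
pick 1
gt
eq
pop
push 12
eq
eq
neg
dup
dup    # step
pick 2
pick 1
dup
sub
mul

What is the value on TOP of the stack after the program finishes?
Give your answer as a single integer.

Answer: 0

Derivation:
After 'push 20': [20]
After 'dup': [20, 20]
After 'push 17': [20, 20, 17]
After 'push 3': [20, 20, 17, 3]
After 'pick 1': [20, 20, 17, 3, 17]
After 'gt': [20, 20, 17, 0]
After 'eq': [20, 20, 0]
After 'pop': [20, 20]
After 'push 12': [20, 20, 12]
After 'eq': [20, 0]
After 'eq': [0]
After 'neg': [0]
After 'dup': [0, 0]
After 'dup': [0, 0, 0]
After 'pick 2': [0, 0, 0, 0]
After 'pick 1': [0, 0, 0, 0, 0]
After 'dup': [0, 0, 0, 0, 0, 0]
After 'sub': [0, 0, 0, 0, 0]
After 'mul': [0, 0, 0, 0]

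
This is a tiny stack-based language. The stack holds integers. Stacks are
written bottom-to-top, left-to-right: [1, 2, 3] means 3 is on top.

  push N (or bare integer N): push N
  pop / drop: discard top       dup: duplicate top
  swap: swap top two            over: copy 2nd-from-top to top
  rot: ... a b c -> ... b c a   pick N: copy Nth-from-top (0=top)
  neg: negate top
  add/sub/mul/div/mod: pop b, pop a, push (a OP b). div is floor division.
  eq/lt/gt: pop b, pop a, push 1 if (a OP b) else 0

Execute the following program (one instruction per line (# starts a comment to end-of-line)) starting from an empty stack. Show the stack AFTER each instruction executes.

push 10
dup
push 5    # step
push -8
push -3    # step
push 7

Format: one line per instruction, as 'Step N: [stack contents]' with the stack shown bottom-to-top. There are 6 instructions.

Step 1: [10]
Step 2: [10, 10]
Step 3: [10, 10, 5]
Step 4: [10, 10, 5, -8]
Step 5: [10, 10, 5, -8, -3]
Step 6: [10, 10, 5, -8, -3, 7]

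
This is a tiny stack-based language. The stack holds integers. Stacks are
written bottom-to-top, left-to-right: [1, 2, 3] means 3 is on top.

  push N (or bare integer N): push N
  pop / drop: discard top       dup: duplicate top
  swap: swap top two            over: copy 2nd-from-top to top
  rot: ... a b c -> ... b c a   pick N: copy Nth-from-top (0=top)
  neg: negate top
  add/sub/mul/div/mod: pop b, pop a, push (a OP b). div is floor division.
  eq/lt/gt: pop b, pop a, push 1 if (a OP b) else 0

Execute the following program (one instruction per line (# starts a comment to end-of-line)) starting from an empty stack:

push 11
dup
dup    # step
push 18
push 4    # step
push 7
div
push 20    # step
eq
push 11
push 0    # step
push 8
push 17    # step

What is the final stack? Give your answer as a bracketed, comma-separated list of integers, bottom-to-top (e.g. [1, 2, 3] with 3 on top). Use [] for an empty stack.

After 'push 11': [11]
After 'dup': [11, 11]
After 'dup': [11, 11, 11]
After 'push 18': [11, 11, 11, 18]
After 'push 4': [11, 11, 11, 18, 4]
After 'push 7': [11, 11, 11, 18, 4, 7]
After 'div': [11, 11, 11, 18, 0]
After 'push 20': [11, 11, 11, 18, 0, 20]
After 'eq': [11, 11, 11, 18, 0]
After 'push 11': [11, 11, 11, 18, 0, 11]
After 'push 0': [11, 11, 11, 18, 0, 11, 0]
After 'push 8': [11, 11, 11, 18, 0, 11, 0, 8]
After 'push 17': [11, 11, 11, 18, 0, 11, 0, 8, 17]

Answer: [11, 11, 11, 18, 0, 11, 0, 8, 17]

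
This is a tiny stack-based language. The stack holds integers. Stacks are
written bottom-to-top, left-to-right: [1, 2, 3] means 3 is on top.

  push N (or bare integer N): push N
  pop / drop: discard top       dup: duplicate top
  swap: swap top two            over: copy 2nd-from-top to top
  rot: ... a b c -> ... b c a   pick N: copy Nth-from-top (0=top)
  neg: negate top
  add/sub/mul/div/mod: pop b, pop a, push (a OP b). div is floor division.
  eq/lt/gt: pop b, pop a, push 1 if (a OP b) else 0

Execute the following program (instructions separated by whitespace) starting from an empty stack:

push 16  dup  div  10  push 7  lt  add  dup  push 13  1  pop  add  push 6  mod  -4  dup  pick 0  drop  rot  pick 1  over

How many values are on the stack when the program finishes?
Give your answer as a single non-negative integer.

Answer: 6

Derivation:
After 'push 16': stack = [16] (depth 1)
After 'dup': stack = [16, 16] (depth 2)
After 'div': stack = [1] (depth 1)
After 'push 10': stack = [1, 10] (depth 2)
After 'push 7': stack = [1, 10, 7] (depth 3)
After 'lt': stack = [1, 0] (depth 2)
After 'add': stack = [1] (depth 1)
After 'dup': stack = [1, 1] (depth 2)
After 'push 13': stack = [1, 1, 13] (depth 3)
After 'push 1': stack = [1, 1, 13, 1] (depth 4)
  ...
After 'add': stack = [1, 14] (depth 2)
After 'push 6': stack = [1, 14, 6] (depth 3)
After 'mod': stack = [1, 2] (depth 2)
After 'push -4': stack = [1, 2, -4] (depth 3)
After 'dup': stack = [1, 2, -4, -4] (depth 4)
After 'pick 0': stack = [1, 2, -4, -4, -4] (depth 5)
After 'drop': stack = [1, 2, -4, -4] (depth 4)
After 'rot': stack = [1, -4, -4, 2] (depth 4)
After 'pick 1': stack = [1, -4, -4, 2, -4] (depth 5)
After 'over': stack = [1, -4, -4, 2, -4, 2] (depth 6)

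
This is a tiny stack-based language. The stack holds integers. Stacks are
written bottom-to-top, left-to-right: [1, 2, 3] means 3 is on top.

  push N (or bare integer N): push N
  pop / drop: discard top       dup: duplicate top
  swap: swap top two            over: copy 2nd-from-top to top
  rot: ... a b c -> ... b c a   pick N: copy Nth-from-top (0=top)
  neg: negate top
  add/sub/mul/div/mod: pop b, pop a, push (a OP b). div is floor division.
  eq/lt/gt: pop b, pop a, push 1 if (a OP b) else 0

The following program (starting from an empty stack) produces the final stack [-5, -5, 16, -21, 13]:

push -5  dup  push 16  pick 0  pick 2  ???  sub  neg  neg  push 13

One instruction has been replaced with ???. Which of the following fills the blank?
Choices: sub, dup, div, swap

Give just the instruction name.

Answer: swap

Derivation:
Stack before ???: [-5, -5, 16, 16, -5]
Stack after ???:  [-5, -5, 16, -5, 16]
Checking each choice:
  sub: produces [-5, -5, -5, 13]
  dup: produces [-5, -5, 16, 16, 0, 13]
  div: produces [-5, -5, 20, 13]
  swap: MATCH


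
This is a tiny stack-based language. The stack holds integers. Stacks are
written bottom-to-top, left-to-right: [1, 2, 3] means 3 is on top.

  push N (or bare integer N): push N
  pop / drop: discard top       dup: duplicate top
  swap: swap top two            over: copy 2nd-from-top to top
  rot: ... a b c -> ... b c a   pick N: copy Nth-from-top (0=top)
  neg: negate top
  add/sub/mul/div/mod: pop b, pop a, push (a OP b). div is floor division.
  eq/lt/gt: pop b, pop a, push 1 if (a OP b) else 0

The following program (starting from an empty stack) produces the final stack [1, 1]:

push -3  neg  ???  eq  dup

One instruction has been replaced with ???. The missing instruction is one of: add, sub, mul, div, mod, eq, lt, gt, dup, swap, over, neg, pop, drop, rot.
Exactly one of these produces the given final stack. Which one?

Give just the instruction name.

Answer: dup

Derivation:
Stack before ???: [3]
Stack after ???:  [3, 3]
The instruction that transforms [3] -> [3, 3] is: dup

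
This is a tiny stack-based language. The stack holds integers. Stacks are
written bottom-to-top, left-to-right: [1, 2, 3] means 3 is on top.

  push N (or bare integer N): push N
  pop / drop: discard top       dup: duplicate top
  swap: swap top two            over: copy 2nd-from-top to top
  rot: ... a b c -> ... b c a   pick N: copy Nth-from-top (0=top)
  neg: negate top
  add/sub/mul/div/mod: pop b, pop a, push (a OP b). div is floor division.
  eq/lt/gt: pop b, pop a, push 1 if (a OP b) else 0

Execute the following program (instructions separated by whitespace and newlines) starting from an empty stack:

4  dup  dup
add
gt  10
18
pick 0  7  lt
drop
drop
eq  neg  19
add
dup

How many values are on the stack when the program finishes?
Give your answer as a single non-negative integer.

After 'push 4': stack = [4] (depth 1)
After 'dup': stack = [4, 4] (depth 2)
After 'dup': stack = [4, 4, 4] (depth 3)
After 'add': stack = [4, 8] (depth 2)
After 'gt': stack = [0] (depth 1)
After 'push 10': stack = [0, 10] (depth 2)
After 'push 18': stack = [0, 10, 18] (depth 3)
After 'pick 0': stack = [0, 10, 18, 18] (depth 4)
After 'push 7': stack = [0, 10, 18, 18, 7] (depth 5)
After 'lt': stack = [0, 10, 18, 0] (depth 4)
After 'drop': stack = [0, 10, 18] (depth 3)
After 'drop': stack = [0, 10] (depth 2)
After 'eq': stack = [0] (depth 1)
After 'neg': stack = [0] (depth 1)
After 'push 19': stack = [0, 19] (depth 2)
After 'add': stack = [19] (depth 1)
After 'dup': stack = [19, 19] (depth 2)

Answer: 2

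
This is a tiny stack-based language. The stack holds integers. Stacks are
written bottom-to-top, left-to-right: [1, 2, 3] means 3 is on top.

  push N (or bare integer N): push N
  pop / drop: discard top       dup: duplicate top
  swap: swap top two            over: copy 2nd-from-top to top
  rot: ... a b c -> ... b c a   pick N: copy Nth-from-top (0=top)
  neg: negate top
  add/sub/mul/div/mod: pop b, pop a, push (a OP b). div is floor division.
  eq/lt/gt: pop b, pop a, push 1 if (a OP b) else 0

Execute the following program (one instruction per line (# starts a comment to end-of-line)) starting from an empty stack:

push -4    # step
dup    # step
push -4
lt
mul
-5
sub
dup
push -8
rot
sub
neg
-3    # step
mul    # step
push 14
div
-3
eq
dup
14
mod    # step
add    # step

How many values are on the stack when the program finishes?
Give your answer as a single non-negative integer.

After 'push -4': stack = [-4] (depth 1)
After 'dup': stack = [-4, -4] (depth 2)
After 'push -4': stack = [-4, -4, -4] (depth 3)
After 'lt': stack = [-4, 0] (depth 2)
After 'mul': stack = [0] (depth 1)
After 'push -5': stack = [0, -5] (depth 2)
After 'sub': stack = [5] (depth 1)
After 'dup': stack = [5, 5] (depth 2)
After 'push -8': stack = [5, 5, -8] (depth 3)
After 'rot': stack = [5, -8, 5] (depth 3)
  ...
After 'push -3': stack = [5, 13, -3] (depth 3)
After 'mul': stack = [5, -39] (depth 2)
After 'push 14': stack = [5, -39, 14] (depth 3)
After 'div': stack = [5, -3] (depth 2)
After 'push -3': stack = [5, -3, -3] (depth 3)
After 'eq': stack = [5, 1] (depth 2)
After 'dup': stack = [5, 1, 1] (depth 3)
After 'push 14': stack = [5, 1, 1, 14] (depth 4)
After 'mod': stack = [5, 1, 1] (depth 3)
After 'add': stack = [5, 2] (depth 2)

Answer: 2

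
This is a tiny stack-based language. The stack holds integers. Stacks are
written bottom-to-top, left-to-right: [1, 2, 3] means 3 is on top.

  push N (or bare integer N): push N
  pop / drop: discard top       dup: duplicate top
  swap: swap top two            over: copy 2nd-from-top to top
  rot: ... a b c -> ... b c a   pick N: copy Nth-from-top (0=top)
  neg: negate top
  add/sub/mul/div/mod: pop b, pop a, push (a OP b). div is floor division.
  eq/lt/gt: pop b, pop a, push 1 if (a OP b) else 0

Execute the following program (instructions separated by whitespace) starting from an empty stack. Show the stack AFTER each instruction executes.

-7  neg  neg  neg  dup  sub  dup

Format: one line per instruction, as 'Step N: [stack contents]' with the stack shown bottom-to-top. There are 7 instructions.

Step 1: [-7]
Step 2: [7]
Step 3: [-7]
Step 4: [7]
Step 5: [7, 7]
Step 6: [0]
Step 7: [0, 0]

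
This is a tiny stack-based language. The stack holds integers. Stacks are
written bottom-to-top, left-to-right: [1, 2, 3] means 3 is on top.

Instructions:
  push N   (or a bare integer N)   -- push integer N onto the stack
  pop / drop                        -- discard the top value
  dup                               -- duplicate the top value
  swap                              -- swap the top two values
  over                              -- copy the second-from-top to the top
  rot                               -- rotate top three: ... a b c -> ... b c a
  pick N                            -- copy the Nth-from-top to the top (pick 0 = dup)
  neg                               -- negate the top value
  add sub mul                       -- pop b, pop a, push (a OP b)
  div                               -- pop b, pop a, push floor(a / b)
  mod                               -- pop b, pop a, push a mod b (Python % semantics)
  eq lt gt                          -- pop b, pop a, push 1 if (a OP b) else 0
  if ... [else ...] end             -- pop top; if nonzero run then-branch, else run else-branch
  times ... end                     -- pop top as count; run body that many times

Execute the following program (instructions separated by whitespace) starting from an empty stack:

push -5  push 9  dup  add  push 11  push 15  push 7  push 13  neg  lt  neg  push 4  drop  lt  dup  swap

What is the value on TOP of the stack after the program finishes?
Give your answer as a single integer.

After 'push -5': [-5]
After 'push 9': [-5, 9]
After 'dup': [-5, 9, 9]
After 'add': [-5, 18]
After 'push 11': [-5, 18, 11]
After 'push 15': [-5, 18, 11, 15]
After 'push 7': [-5, 18, 11, 15, 7]
After 'push 13': [-5, 18, 11, 15, 7, 13]
After 'neg': [-5, 18, 11, 15, 7, -13]
After 'lt': [-5, 18, 11, 15, 0]
After 'neg': [-5, 18, 11, 15, 0]
After 'push 4': [-5, 18, 11, 15, 0, 4]
After 'drop': [-5, 18, 11, 15, 0]
After 'lt': [-5, 18, 11, 0]
After 'dup': [-5, 18, 11, 0, 0]
After 'swap': [-5, 18, 11, 0, 0]

Answer: 0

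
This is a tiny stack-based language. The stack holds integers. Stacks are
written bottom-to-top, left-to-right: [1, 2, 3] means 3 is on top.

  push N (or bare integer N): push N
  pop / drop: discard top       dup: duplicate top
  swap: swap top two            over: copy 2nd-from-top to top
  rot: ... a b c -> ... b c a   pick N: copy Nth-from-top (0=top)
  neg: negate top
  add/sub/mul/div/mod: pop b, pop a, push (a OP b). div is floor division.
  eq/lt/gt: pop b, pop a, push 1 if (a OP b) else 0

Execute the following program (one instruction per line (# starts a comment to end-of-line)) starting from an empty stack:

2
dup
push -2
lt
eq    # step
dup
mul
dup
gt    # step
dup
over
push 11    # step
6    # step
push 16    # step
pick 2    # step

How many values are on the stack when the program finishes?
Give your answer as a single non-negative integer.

Answer: 7

Derivation:
After 'push 2': stack = [2] (depth 1)
After 'dup': stack = [2, 2] (depth 2)
After 'push -2': stack = [2, 2, -2] (depth 3)
After 'lt': stack = [2, 0] (depth 2)
After 'eq': stack = [0] (depth 1)
After 'dup': stack = [0, 0] (depth 2)
After 'mul': stack = [0] (depth 1)
After 'dup': stack = [0, 0] (depth 2)
After 'gt': stack = [0] (depth 1)
After 'dup': stack = [0, 0] (depth 2)
After 'over': stack = [0, 0, 0] (depth 3)
After 'push 11': stack = [0, 0, 0, 11] (depth 4)
After 'push 6': stack = [0, 0, 0, 11, 6] (depth 5)
After 'push 16': stack = [0, 0, 0, 11, 6, 16] (depth 6)
After 'pick 2': stack = [0, 0, 0, 11, 6, 16, 11] (depth 7)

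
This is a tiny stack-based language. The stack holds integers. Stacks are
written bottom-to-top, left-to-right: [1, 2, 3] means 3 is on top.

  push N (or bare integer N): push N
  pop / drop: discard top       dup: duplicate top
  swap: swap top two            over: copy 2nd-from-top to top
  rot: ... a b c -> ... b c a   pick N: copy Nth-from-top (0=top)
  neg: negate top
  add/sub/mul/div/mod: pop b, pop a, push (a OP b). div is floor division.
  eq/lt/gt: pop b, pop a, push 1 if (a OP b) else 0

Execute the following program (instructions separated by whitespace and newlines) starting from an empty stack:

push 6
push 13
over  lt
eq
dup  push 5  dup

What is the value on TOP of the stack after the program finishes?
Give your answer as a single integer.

After 'push 6': [6]
After 'push 13': [6, 13]
After 'over': [6, 13, 6]
After 'lt': [6, 0]
After 'eq': [0]
After 'dup': [0, 0]
After 'push 5': [0, 0, 5]
After 'dup': [0, 0, 5, 5]

Answer: 5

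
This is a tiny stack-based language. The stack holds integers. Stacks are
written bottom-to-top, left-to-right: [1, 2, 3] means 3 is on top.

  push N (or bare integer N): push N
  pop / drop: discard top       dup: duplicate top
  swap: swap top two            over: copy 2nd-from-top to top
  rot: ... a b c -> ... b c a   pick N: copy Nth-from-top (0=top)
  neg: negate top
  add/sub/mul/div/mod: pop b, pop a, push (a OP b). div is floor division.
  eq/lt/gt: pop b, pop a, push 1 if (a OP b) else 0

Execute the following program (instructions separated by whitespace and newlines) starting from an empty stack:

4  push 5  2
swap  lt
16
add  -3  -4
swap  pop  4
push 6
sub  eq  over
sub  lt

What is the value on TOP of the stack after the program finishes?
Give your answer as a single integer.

Answer: 0

Derivation:
After 'push 4': [4]
After 'push 5': [4, 5]
After 'push 2': [4, 5, 2]
After 'swap': [4, 2, 5]
After 'lt': [4, 1]
After 'push 16': [4, 1, 16]
After 'add': [4, 17]
After 'push -3': [4, 17, -3]
After 'push -4': [4, 17, -3, -4]
After 'swap': [4, 17, -4, -3]
After 'pop': [4, 17, -4]
After 'push 4': [4, 17, -4, 4]
After 'push 6': [4, 17, -4, 4, 6]
After 'sub': [4, 17, -4, -2]
After 'eq': [4, 17, 0]
After 'over': [4, 17, 0, 17]
After 'sub': [4, 17, -17]
After 'lt': [4, 0]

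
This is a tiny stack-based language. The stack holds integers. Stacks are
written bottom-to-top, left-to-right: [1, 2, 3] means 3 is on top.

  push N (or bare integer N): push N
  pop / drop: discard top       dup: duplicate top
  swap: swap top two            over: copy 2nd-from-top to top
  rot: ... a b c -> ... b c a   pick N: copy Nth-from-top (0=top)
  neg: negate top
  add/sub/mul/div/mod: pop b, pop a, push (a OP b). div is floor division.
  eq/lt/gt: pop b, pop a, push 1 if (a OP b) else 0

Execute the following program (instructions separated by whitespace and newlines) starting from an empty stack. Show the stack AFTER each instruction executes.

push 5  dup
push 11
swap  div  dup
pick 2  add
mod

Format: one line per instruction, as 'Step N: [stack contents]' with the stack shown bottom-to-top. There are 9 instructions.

Step 1: [5]
Step 2: [5, 5]
Step 3: [5, 5, 11]
Step 4: [5, 11, 5]
Step 5: [5, 2]
Step 6: [5, 2, 2]
Step 7: [5, 2, 2, 5]
Step 8: [5, 2, 7]
Step 9: [5, 2]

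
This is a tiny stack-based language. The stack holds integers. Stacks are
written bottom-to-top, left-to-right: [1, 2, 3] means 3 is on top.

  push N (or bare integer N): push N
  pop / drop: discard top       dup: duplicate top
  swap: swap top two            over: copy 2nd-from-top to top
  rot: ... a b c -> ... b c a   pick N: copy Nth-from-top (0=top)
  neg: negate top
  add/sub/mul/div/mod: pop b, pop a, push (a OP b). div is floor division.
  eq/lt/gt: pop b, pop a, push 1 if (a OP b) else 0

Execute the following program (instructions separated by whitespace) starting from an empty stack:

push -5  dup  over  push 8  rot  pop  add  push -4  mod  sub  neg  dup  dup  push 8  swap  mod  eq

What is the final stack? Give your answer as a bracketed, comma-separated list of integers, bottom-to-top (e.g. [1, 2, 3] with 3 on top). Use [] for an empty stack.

Answer: [4, 0]

Derivation:
After 'push -5': [-5]
After 'dup': [-5, -5]
After 'over': [-5, -5, -5]
After 'push 8': [-5, -5, -5, 8]
After 'rot': [-5, -5, 8, -5]
After 'pop': [-5, -5, 8]
After 'add': [-5, 3]
After 'push -4': [-5, 3, -4]
After 'mod': [-5, -1]
After 'sub': [-4]
After 'neg': [4]
After 'dup': [4, 4]
After 'dup': [4, 4, 4]
After 'push 8': [4, 4, 4, 8]
After 'swap': [4, 4, 8, 4]
After 'mod': [4, 4, 0]
After 'eq': [4, 0]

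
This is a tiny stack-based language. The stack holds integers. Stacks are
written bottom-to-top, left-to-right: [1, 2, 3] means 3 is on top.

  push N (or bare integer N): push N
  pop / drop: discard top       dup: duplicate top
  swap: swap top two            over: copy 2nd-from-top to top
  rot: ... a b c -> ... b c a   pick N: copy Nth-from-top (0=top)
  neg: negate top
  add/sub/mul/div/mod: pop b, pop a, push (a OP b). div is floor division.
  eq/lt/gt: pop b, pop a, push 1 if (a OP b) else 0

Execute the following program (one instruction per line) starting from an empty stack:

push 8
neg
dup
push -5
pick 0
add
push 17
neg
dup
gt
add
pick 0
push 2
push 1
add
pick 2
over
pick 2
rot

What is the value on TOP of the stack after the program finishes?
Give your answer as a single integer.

Answer: -10

Derivation:
After 'push 8': [8]
After 'neg': [-8]
After 'dup': [-8, -8]
After 'push -5': [-8, -8, -5]
After 'pick 0': [-8, -8, -5, -5]
After 'add': [-8, -8, -10]
After 'push 17': [-8, -8, -10, 17]
After 'neg': [-8, -8, -10, -17]
After 'dup': [-8, -8, -10, -17, -17]
After 'gt': [-8, -8, -10, 0]
After 'add': [-8, -8, -10]
After 'pick 0': [-8, -8, -10, -10]
After 'push 2': [-8, -8, -10, -10, 2]
After 'push 1': [-8, -8, -10, -10, 2, 1]
After 'add': [-8, -8, -10, -10, 3]
After 'pick 2': [-8, -8, -10, -10, 3, -10]
After 'over': [-8, -8, -10, -10, 3, -10, 3]
After 'pick 2': [-8, -8, -10, -10, 3, -10, 3, 3]
After 'rot': [-8, -8, -10, -10, 3, 3, 3, -10]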